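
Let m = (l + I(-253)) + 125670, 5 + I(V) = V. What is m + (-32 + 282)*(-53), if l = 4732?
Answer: 116894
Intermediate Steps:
I(V) = -5 + V
m = 130144 (m = (4732 + (-5 - 253)) + 125670 = (4732 - 258) + 125670 = 4474 + 125670 = 130144)
m + (-32 + 282)*(-53) = 130144 + (-32 + 282)*(-53) = 130144 + 250*(-53) = 130144 - 13250 = 116894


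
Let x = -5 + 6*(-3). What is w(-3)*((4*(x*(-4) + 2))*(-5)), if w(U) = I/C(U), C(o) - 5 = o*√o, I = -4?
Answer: 9400/13 + 5640*I*√3/13 ≈ 723.08 + 751.44*I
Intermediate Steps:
C(o) = 5 + o^(3/2) (C(o) = 5 + o*√o = 5 + o^(3/2))
x = -23 (x = -5 - 18 = -23)
w(U) = -4/(5 + U^(3/2))
w(-3)*((4*(x*(-4) + 2))*(-5)) = (-4/(5 + (-3)^(3/2)))*((4*(-23*(-4) + 2))*(-5)) = (-4/(5 - 3*I*√3))*((4*(92 + 2))*(-5)) = (-4/(5 - 3*I*√3))*((4*94)*(-5)) = (-4/(5 - 3*I*√3))*(376*(-5)) = -4/(5 - 3*I*√3)*(-1880) = 7520/(5 - 3*I*√3)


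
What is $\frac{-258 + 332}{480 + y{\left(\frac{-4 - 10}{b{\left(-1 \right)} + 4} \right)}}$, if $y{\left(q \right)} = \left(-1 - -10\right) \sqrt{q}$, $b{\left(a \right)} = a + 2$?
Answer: $\frac{29600}{192189} - \frac{37 i \sqrt{70}}{64063} \approx 0.15402 - 0.0048322 i$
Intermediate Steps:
$b{\left(a \right)} = 2 + a$
$y{\left(q \right)} = 9 \sqrt{q}$ ($y{\left(q \right)} = \left(-1 + 10\right) \sqrt{q} = 9 \sqrt{q}$)
$\frac{-258 + 332}{480 + y{\left(\frac{-4 - 10}{b{\left(-1 \right)} + 4} \right)}} = \frac{-258 + 332}{480 + 9 \sqrt{\frac{-4 - 10}{\left(2 - 1\right) + 4}}} = \frac{74}{480 + 9 \sqrt{- \frac{14}{1 + 4}}} = \frac{74}{480 + 9 \sqrt{- \frac{14}{5}}} = \frac{74}{480 + 9 \frac{i \sqrt{70}}{5}} = \frac{74}{480 + \frac{9 i \sqrt{70}}{5}}$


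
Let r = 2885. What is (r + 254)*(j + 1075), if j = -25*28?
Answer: 1177125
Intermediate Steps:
j = -700
(r + 254)*(j + 1075) = (2885 + 254)*(-700 + 1075) = 3139*375 = 1177125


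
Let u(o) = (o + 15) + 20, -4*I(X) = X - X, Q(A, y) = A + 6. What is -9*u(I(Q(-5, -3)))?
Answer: -315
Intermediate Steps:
Q(A, y) = 6 + A
I(X) = 0 (I(X) = -(X - X)/4 = -¼*0 = 0)
u(o) = 35 + o (u(o) = (15 + o) + 20 = 35 + o)
-9*u(I(Q(-5, -3))) = -9*(35 + 0) = -9*35 = -315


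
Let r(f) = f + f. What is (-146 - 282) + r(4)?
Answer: -420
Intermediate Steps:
r(f) = 2*f
(-146 - 282) + r(4) = (-146 - 282) + 2*4 = -428 + 8 = -420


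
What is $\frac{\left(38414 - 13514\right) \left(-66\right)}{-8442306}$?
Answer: $\frac{91300}{469017} \approx 0.19466$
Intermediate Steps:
$\frac{\left(38414 - 13514\right) \left(-66\right)}{-8442306} = \left(38414 - 13514\right) \left(-66\right) \left(- \frac{1}{8442306}\right) = 24900 \left(-66\right) \left(- \frac{1}{8442306}\right) = \left(-1643400\right) \left(- \frac{1}{8442306}\right) = \frac{91300}{469017}$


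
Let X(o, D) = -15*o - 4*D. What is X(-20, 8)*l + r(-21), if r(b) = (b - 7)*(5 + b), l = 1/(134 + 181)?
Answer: 141388/315 ≈ 448.85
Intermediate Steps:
l = 1/315 ≈ 0.0031746
r(b) = (-7 + b)*(5 + b)
X(-20, 8)*l + r(-21) = (-15*(-20) - 4*8)*(1/315) + (-35 + (-21)**2 - 2*(-21)) = (300 - 32)*(1/315) + (-35 + 441 + 42) = 268*(1/315) + 448 = 268/315 + 448 = 141388/315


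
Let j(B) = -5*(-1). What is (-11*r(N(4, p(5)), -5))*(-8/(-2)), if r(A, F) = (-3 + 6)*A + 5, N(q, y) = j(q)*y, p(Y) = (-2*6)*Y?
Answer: 39380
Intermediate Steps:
p(Y) = -12*Y
j(B) = 5
N(q, y) = 5*y
r(A, F) = 5 + 3*A (r(A, F) = 3*A + 5 = 5 + 3*A)
(-11*r(N(4, p(5)), -5))*(-8/(-2)) = (-11*(5 + 3*(5*(-12*5))))*(-8/(-2)) = (-11*(5 + 3*(5*(-60))))*(-8*(-½)) = -11*(5 + 3*(-300))*4 = -11*(5 - 900)*4 = -11*(-895)*4 = 9845*4 = 39380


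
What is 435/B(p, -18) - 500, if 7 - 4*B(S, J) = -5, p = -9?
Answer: -355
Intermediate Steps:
B(S, J) = 3 (B(S, J) = 7/4 - 1/4*(-5) = 7/4 + 5/4 = 3)
435/B(p, -18) - 500 = 435/3 - 500 = 435*(1/3) - 500 = 145 - 500 = -355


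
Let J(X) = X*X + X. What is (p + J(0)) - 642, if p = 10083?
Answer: 9441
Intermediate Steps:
J(X) = X + X**2 (J(X) = X**2 + X = X + X**2)
(p + J(0)) - 642 = (10083 + 0*(1 + 0)) - 642 = (10083 + 0*1) - 642 = (10083 + 0) - 642 = 10083 - 642 = 9441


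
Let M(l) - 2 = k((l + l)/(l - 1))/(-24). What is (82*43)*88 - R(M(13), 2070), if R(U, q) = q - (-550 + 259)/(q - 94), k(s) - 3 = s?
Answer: 609038477/1976 ≈ 3.0822e+5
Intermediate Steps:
k(s) = 3 + s
M(l) = 15/8 - l/(12*(-1 + l)) (M(l) = 2 + (3 + (l + l)/(l - 1))/(-24) = 2 + (3 + (2*l)/(-1 + l))*(-1/24) = 2 + (3 + 2*l/(-1 + l))*(-1/24) = 2 + (-⅛ - l/(12*(-1 + l))) = 15/8 - l/(12*(-1 + l)))
R(U, q) = q + 291/(-94 + q) (R(U, q) = q - (-291)/(-94 + q) = q + 291/(-94 + q))
(82*43)*88 - R(M(13), 2070) = (82*43)*88 - (291 + 2070² - 94*2070)/(-94 + 2070) = 3526*88 - (291 + 4284900 - 194580)/1976 = 310288 - 4090611/1976 = 609038477/1976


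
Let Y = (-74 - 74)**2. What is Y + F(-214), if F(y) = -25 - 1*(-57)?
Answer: 21936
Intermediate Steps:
F(y) = 32 (F(y) = -25 + 57 = 32)
Y = 21904 (Y = (-148)**2 = 21904)
Y + F(-214) = 21904 + 32 = 21936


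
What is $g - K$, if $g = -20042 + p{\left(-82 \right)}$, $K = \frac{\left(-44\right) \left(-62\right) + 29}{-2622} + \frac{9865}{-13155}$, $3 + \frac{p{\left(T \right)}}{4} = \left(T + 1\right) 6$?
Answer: $- \frac{50580126721}{2299494} \approx -21996.0$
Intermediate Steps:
$p{\left(T \right)} = 12 + 24 T$ ($p{\left(T \right)} = -12 + 4 \left(T + 1\right) 6 = -12 + 4 \left(1 + T\right) 6 = -12 + 4 \left(6 + 6 T\right) = -12 + \left(24 + 24 T\right) = 12 + 24 T$)
$K = - \frac{4142291}{2299494}$ ($K = \left(2728 + 29\right) \left(- \frac{1}{2622}\right) + 9865 \left(- \frac{1}{13155}\right) = 2757 \left(- \frac{1}{2622}\right) - \frac{1973}{2631} = - \frac{919}{874} - \frac{1973}{2631} = - \frac{4142291}{2299494} \approx -1.8014$)
$g = -21998$ ($g = -20042 + \left(12 + 24 \left(-82\right)\right) = -20042 + \left(12 - 1968\right) = -20042 - 1956 = -21998$)
$g - K = -21998 - - \frac{4142291}{2299494} = -21998 + \frac{4142291}{2299494} = - \frac{50580126721}{2299494}$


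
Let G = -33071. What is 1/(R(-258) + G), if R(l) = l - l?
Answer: -1/33071 ≈ -3.0238e-5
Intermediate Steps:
R(l) = 0
1/(R(-258) + G) = 1/(0 - 33071) = 1/(-33071) = -1/33071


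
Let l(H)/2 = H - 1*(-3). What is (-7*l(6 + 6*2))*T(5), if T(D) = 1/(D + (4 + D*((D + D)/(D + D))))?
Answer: -21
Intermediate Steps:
l(H) = 6 + 2*H (l(H) = 2*(H - 1*(-3)) = 2*(H + 3) = 2*(3 + H) = 6 + 2*H)
T(D) = 1/(4 + 2*D) (T(D) = 1/(D + (4 + D*((2*D)/((2*D))))) = 1/(D + (4 + D*((2*D)*(1/(2*D))))) = 1/(D + (4 + D*1)) = 1/(D + (4 + D)) = 1/(4 + 2*D))
(-7*l(6 + 6*2))*T(5) = (-7*(6 + 2*(6 + 6*2)))*(1/(2*(2 + 5))) = (-7*(6 + 2*(6 + 12)))*((½)/7) = (-7*(6 + 2*18))*((½)*(⅐)) = -7*(6 + 36)*(1/14) = -7*42*(1/14) = -294*1/14 = -21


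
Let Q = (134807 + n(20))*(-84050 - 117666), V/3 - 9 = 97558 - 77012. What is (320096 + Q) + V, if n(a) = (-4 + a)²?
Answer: -27243986347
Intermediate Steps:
V = 61665 (V = 27 + 3*(97558 - 77012) = 27 + 3*20546 = 27 + 61638 = 61665)
Q = -27244368108 (Q = (134807 + (-4 + 20)²)*(-84050 - 117666) = (134807 + 16²)*(-201716) = (134807 + 256)*(-201716) = 135063*(-201716) = -27244368108)
(320096 + Q) + V = (320096 - 27244368108) + 61665 = -27244048012 + 61665 = -27243986347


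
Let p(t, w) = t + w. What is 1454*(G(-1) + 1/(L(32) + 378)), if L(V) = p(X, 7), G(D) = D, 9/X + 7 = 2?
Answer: -1389297/958 ≈ -1450.2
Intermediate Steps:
X = -9/5 (X = 9/(-7 + 2) = 9/(-5) = 9*(-⅕) = -9/5 ≈ -1.8000)
L(V) = 26/5 (L(V) = -9/5 + 7 = 26/5)
1454*(G(-1) + 1/(L(32) + 378)) = 1454*(-1 + 1/(26/5 + 378)) = 1454*(-1 + 1/(1916/5)) = 1454*(-1 + 5/1916) = 1454*(-1911/1916) = -1389297/958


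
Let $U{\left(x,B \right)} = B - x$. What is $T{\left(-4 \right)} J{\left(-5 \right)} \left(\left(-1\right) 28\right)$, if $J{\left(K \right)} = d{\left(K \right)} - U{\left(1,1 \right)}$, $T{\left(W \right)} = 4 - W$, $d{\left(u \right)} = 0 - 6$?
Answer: $1344$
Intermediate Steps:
$d{\left(u \right)} = -6$ ($d{\left(u \right)} = 0 - 6 = -6$)
$J{\left(K \right)} = -6$ ($J{\left(K \right)} = -6 - \left(1 - 1\right) = -6 - 0 = -6 + 0 = -6$)
$T{\left(-4 \right)} J{\left(-5 \right)} \left(\left(-1\right) 28\right) = \left(4 - -4\right) \left(-6\right) \left(\left(-1\right) 28\right) = \left(4 + 4\right) \left(-6\right) \left(-28\right) = 8 \left(-6\right) \left(-28\right) = \left(-48\right) \left(-28\right) = 1344$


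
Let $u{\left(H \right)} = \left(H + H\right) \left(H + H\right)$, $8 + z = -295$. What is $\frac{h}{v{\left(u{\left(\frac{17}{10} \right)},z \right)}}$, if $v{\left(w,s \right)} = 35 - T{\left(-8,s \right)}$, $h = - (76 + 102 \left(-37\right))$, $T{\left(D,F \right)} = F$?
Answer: $\frac{1849}{169} \approx 10.941$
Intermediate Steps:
$z = -303$ ($z = -8 - 295 = -303$)
$u{\left(H \right)} = 4 H^{2}$ ($u{\left(H \right)} = 2 H 2 H = 4 H^{2}$)
$h = 3698$ ($h = - (76 - 3774) = \left(-1\right) \left(-3698\right) = 3698$)
$v{\left(w,s \right)} = 35 - s$
$\frac{h}{v{\left(u{\left(\frac{17}{10} \right)},z \right)}} = \frac{3698}{35 - -303} = \frac{3698}{35 + 303} = \frac{3698}{338} = 3698 \cdot \frac{1}{338} = \frac{1849}{169}$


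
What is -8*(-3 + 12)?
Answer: -72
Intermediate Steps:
-8*(-3 + 12) = -8*9 = -72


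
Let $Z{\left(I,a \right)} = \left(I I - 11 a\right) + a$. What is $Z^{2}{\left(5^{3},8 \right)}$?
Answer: $241647025$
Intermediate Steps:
$Z{\left(I,a \right)} = I^{2} - 10 a$ ($Z{\left(I,a \right)} = \left(I^{2} - 11 a\right) + a = I^{2} - 10 a$)
$Z^{2}{\left(5^{3},8 \right)} = \left(\left(5^{3}\right)^{2} - 80\right)^{2} = \left(125^{2} - 80\right)^{2} = \left(15625 - 80\right)^{2} = 15545^{2} = 241647025$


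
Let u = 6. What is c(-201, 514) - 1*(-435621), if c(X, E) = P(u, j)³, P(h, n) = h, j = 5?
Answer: 435837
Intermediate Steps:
c(X, E) = 216 (c(X, E) = 6³ = 216)
c(-201, 514) - 1*(-435621) = 216 - 1*(-435621) = 216 + 435621 = 435837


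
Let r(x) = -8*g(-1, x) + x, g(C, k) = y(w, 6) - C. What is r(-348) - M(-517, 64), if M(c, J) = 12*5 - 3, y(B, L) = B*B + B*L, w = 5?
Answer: -853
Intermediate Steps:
y(B, L) = B**2 + B*L
g(C, k) = 55 - C (g(C, k) = 5*(5 + 6) - C = 5*11 - C = 55 - C)
M(c, J) = 57 (M(c, J) = 60 - 3 = 57)
r(x) = -448 + x (r(x) = -8*(55 - 1*(-1)) + x = -8*(55 + 1) + x = -8*56 + x = -448 + x)
r(-348) - M(-517, 64) = (-448 - 348) - 1*57 = -796 - 57 = -853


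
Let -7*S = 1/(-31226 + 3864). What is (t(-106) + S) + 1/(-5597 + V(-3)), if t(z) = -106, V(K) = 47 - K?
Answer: -112618730375/1062439098 ≈ -106.00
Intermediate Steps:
S = 1/191534 (S = -1/(7*(-31226 + 3864)) = -⅐/(-27362) = -⅐*(-1/27362) = 1/191534 ≈ 5.2210e-6)
(t(-106) + S) + 1/(-5597 + V(-3)) = (-106 + 1/191534) + 1/(-5597 + (47 - 1*(-3))) = -20302603/191534 + 1/(-5597 + (47 + 3)) = -20302603/191534 + 1/(-5597 + 50) = -20302603/191534 + 1/(-5547) = -20302603/191534 - 1/5547 = -112618730375/1062439098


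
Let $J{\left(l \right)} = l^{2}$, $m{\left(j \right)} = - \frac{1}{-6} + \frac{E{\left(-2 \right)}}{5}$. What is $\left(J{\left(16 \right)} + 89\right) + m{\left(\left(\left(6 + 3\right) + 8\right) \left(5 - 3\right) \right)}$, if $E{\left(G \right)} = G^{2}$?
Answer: $\frac{10379}{30} \approx 345.97$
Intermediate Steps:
$m{\left(j \right)} = \frac{29}{30}$ ($m{\left(j \right)} = - \frac{1}{-6} + \frac{\left(-2\right)^{2}}{5} = \left(-1\right) \left(- \frac{1}{6}\right) + 4 \cdot \frac{1}{5} = \frac{1}{6} + \frac{4}{5} = \frac{29}{30}$)
$\left(J{\left(16 \right)} + 89\right) + m{\left(\left(\left(6 + 3\right) + 8\right) \left(5 - 3\right) \right)} = \left(16^{2} + 89\right) + \frac{29}{30} = \left(256 + 89\right) + \frac{29}{30} = 345 + \frac{29}{30} = \frac{10379}{30}$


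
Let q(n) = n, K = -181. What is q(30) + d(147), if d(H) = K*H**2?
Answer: -3911199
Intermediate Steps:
d(H) = -181*H**2
q(30) + d(147) = 30 - 181*147**2 = 30 - 181*21609 = 30 - 3911229 = -3911199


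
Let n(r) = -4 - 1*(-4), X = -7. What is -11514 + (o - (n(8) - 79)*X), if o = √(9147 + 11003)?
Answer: -12067 + 5*√806 ≈ -11925.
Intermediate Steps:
n(r) = 0 (n(r) = -4 + 4 = 0)
o = 5*√806 (o = √20150 = 5*√806 ≈ 141.95)
-11514 + (o - (n(8) - 79)*X) = -11514 + (5*√806 - (0 - 79)*(-7)) = -11514 + (5*√806 - (-79)*(-7)) = -11514 + (5*√806 - 1*553) = -11514 + (5*√806 - 553) = -11514 + (-553 + 5*√806) = -12067 + 5*√806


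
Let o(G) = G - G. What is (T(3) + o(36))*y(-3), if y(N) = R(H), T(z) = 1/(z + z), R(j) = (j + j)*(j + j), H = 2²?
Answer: 32/3 ≈ 10.667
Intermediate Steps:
o(G) = 0
H = 4
R(j) = 4*j² (R(j) = (2*j)*(2*j) = 4*j²)
T(z) = 1/(2*z)
y(N) = 64 (y(N) = 4*4² = 4*16 = 64)
(T(3) + o(36))*y(-3) = ((½)/3 + 0)*64 = ((½)*(⅓) + 0)*64 = (⅙ + 0)*64 = (⅙)*64 = 32/3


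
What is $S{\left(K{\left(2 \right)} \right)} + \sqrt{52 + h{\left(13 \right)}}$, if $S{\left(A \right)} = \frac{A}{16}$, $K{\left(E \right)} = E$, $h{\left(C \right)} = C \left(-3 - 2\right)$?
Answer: $\frac{1}{8} + i \sqrt{13} \approx 0.125 + 3.6056 i$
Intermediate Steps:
$h{\left(C \right)} = - 5 C$ ($h{\left(C \right)} = C \left(-5\right) = - 5 C$)
$S{\left(A \right)} = \frac{A}{16}$ ($S{\left(A \right)} = A \frac{1}{16} = \frac{A}{16}$)
$S{\left(K{\left(2 \right)} \right)} + \sqrt{52 + h{\left(13 \right)}} = \frac{1}{16} \cdot 2 + \sqrt{52 - 65} = \frac{1}{8} + \sqrt{52 - 65} = \frac{1}{8} + \sqrt{-13} = \frac{1}{8} + i \sqrt{13}$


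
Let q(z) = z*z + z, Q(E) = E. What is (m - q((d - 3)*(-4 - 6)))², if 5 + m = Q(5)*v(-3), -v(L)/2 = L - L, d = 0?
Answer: 874225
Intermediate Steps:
v(L) = 0 (v(L) = -2*(L - L) = -2*0 = 0)
q(z) = z + z² (q(z) = z² + z = z + z²)
m = -5 (m = -5 + 5*0 = -5 + 0 = -5)
(m - q((d - 3)*(-4 - 6)))² = (-5 - (0 - 3)*(-4 - 6)*(1 + (0 - 3)*(-4 - 6)))² = (-5 - (-3*(-10))*(1 - 3*(-10)))² = (-5 - 30*(1 + 30))² = (-5 - 30*31)² = (-5 - 1*930)² = (-5 - 930)² = (-935)² = 874225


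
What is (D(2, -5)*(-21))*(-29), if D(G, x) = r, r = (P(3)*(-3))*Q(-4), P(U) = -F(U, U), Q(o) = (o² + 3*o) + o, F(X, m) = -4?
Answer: 0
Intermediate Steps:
Q(o) = o² + 4*o
P(U) = 4 (P(U) = -1*(-4) = 4)
r = 0 (r = (4*(-3))*(-4*(4 - 4)) = -(-48)*0 = -12*0 = 0)
D(G, x) = 0
(D(2, -5)*(-21))*(-29) = (0*(-21))*(-29) = 0*(-29) = 0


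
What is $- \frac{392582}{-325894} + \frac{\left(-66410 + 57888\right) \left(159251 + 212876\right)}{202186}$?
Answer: $- \frac{258354320758146}{16472801071} \approx -15684.0$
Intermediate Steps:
$- \frac{392582}{-325894} + \frac{\left(-66410 + 57888\right) \left(159251 + 212876\right)}{202186} = \left(-392582\right) \left(- \frac{1}{325894}\right) + \left(-8522\right) 372127 \cdot \frac{1}{202186} = \frac{196291}{162947} - \frac{1585633147}{101093} = - \frac{258354320758146}{16472801071}$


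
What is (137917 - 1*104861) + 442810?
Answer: 475866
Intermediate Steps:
(137917 - 1*104861) + 442810 = (137917 - 104861) + 442810 = 33056 + 442810 = 475866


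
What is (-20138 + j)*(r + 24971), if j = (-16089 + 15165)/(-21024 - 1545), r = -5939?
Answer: -2883307385712/7523 ≈ -3.8327e+8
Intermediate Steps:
j = 308/7523 (j = -924/(-22569) = -924*(-1/22569) = 308/7523 ≈ 0.040941)
(-20138 + j)*(r + 24971) = (-20138 + 308/7523)*(-5939 + 24971) = -151497866/7523*19032 = -2883307385712/7523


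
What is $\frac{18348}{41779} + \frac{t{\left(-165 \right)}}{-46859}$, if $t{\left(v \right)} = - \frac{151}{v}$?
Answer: $\frac{141855565151}{323024156565} \approx 0.43915$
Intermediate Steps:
$\frac{18348}{41779} + \frac{t{\left(-165 \right)}}{-46859} = \frac{18348}{41779} + \frac{\left(-151\right) \frac{1}{-165}}{-46859} = 18348 \cdot \frac{1}{41779} + \left(-151\right) \left(- \frac{1}{165}\right) \left(- \frac{1}{46859}\right) = \frac{18348}{41779} + \frac{151}{165} \left(- \frac{1}{46859}\right) = \frac{18348}{41779} - \frac{151}{7731735} = \frac{141855565151}{323024156565}$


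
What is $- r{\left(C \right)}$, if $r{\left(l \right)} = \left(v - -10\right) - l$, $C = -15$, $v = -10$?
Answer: $-15$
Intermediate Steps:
$r{\left(l \right)} = - l$ ($r{\left(l \right)} = \left(-10 - -10\right) - l = \left(-10 + 10\right) - l = 0 - l = - l$)
$- r{\left(C \right)} = - \left(-1\right) \left(-15\right) = \left(-1\right) 15 = -15$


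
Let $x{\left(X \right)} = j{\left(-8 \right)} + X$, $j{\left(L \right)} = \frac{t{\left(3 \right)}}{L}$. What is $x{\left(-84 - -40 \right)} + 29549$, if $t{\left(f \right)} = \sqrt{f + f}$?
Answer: $29505 - \frac{\sqrt{6}}{8} \approx 29505.0$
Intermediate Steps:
$t{\left(f \right)} = \sqrt{2} \sqrt{f}$ ($t{\left(f \right)} = \sqrt{2 f} = \sqrt{2} \sqrt{f}$)
$j{\left(L \right)} = \frac{\sqrt{6}}{L}$ ($j{\left(L \right)} = \frac{\sqrt{2} \sqrt{3}}{L} = \frac{\sqrt{6}}{L}$)
$x{\left(X \right)} = X - \frac{\sqrt{6}}{8}$ ($x{\left(X \right)} = \frac{\sqrt{6}}{-8} + X = \sqrt{6} \left(- \frac{1}{8}\right) + X = - \frac{\sqrt{6}}{8} + X = X - \frac{\sqrt{6}}{8}$)
$x{\left(-84 - -40 \right)} + 29549 = \left(\left(-84 - -40\right) - \frac{\sqrt{6}}{8}\right) + 29549 = \left(\left(-84 + 40\right) - \frac{\sqrt{6}}{8}\right) + 29549 = \left(-44 - \frac{\sqrt{6}}{8}\right) + 29549 = 29505 - \frac{\sqrt{6}}{8}$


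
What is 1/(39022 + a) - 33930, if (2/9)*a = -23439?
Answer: -4509534512/132907 ≈ -33930.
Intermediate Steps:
a = -210951/2 (a = (9/2)*(-23439) = -210951/2 ≈ -1.0548e+5)
1/(39022 + a) - 33930 = 1/(39022 - 210951/2) - 33930 = 1/(-132907/2) - 33930 = -2/132907 - 33930 = -4509534512/132907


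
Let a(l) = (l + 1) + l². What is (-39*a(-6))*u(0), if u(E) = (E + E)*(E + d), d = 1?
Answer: 0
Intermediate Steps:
a(l) = 1 + l + l² (a(l) = (1 + l) + l² = 1 + l + l²)
u(E) = 2*E*(1 + E) (u(E) = (E + E)*(E + 1) = (2*E)*(1 + E) = 2*E*(1 + E))
(-39*a(-6))*u(0) = (-39*(1 - 6 + (-6)²))*(2*0*(1 + 0)) = (-39*(1 - 6 + 36))*(2*0*1) = -39*31*0 = -1209*0 = 0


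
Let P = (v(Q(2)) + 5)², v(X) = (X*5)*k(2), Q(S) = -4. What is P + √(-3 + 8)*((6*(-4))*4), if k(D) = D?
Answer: 1225 - 96*√5 ≈ 1010.3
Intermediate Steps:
v(X) = 10*X (v(X) = (X*5)*2 = (5*X)*2 = 10*X)
P = 1225 (P = (10*(-4) + 5)² = (-40 + 5)² = (-35)² = 1225)
P + √(-3 + 8)*((6*(-4))*4) = 1225 + √(-3 + 8)*((6*(-4))*4) = 1225 + √5*(-24*4) = 1225 + √5*(-96) = 1225 - 96*√5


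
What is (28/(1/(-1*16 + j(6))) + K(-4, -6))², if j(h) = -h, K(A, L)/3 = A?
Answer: 394384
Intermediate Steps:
K(A, L) = 3*A
(28/(1/(-1*16 + j(6))) + K(-4, -6))² = (28/(1/(-1*16 - 1*6)) + 3*(-4))² = (28/(1/(-16 - 6)) - 12)² = (28/(1/(-22)) - 12)² = (28/(-1/22) - 12)² = (28*(-22) - 12)² = (-616 - 12)² = (-628)² = 394384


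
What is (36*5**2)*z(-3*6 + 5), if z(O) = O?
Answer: -11700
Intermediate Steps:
(36*5**2)*z(-3*6 + 5) = (36*5**2)*(-3*6 + 5) = (36*25)*(-18 + 5) = 900*(-13) = -11700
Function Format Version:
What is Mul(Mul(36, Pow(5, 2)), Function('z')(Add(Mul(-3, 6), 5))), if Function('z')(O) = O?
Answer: -11700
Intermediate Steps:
Mul(Mul(36, Pow(5, 2)), Function('z')(Add(Mul(-3, 6), 5))) = Mul(Mul(36, Pow(5, 2)), Add(Mul(-3, 6), 5)) = Mul(Mul(36, 25), Add(-18, 5)) = Mul(900, -13) = -11700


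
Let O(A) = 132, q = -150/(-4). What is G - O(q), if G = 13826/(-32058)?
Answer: -2122741/16029 ≈ -132.43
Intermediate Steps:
q = 75/2 (q = -150*(-¼) = 75/2 ≈ 37.500)
G = -6913/16029 (G = 13826*(-1/32058) = -6913/16029 ≈ -0.43128)
G - O(q) = -6913/16029 - 1*132 = -6913/16029 - 132 = -2122741/16029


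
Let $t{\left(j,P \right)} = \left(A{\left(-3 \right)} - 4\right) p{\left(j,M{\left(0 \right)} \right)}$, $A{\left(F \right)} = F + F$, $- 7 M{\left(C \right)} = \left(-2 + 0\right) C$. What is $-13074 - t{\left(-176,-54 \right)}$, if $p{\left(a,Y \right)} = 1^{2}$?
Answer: $-13064$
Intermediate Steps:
$M{\left(C \right)} = \frac{2 C}{7}$ ($M{\left(C \right)} = - \frac{\left(-2 + 0\right) C}{7} = - \frac{\left(-2\right) C}{7} = \frac{2 C}{7}$)
$p{\left(a,Y \right)} = 1$
$A{\left(F \right)} = 2 F$
$t{\left(j,P \right)} = -10$ ($t{\left(j,P \right)} = \left(2 \left(-3\right) - 4\right) 1 = \left(-6 - 4\right) 1 = \left(-10\right) 1 = -10$)
$-13074 - t{\left(-176,-54 \right)} = -13074 - -10 = -13074 + 10 = -13064$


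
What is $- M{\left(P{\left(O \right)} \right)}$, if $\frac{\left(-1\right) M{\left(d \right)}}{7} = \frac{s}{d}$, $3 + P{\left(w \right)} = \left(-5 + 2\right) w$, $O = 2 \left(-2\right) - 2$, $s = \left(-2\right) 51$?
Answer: $- \frac{238}{5} \approx -47.6$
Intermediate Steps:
$s = -102$
$O = -6$ ($O = -4 - 2 = -6$)
$P{\left(w \right)} = -3 - 3 w$ ($P{\left(w \right)} = -3 + \left(-5 + 2\right) w = -3 - 3 w$)
$M{\left(d \right)} = \frac{714}{d}$ ($M{\left(d \right)} = - 7 \left(- \frac{102}{d}\right) = \frac{714}{d}$)
$- M{\left(P{\left(O \right)} \right)} = - \frac{714}{-3 - -18} = - \frac{714}{-3 + 18} = - \frac{714}{15} = \left(-1\right) \frac{238}{5} = - \frac{238}{5}$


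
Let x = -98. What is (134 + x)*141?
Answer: 5076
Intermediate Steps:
(134 + x)*141 = (134 - 98)*141 = 36*141 = 5076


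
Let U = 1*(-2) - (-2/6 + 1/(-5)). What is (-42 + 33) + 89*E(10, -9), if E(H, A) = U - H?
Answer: -15443/15 ≈ -1029.5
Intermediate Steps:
U = -22/15 (U = -2 - (-2*⅙ + 1*(-⅕)) = -2 - (-⅓ - ⅕) = -2 - 1*(-8/15) = -2 + 8/15 = -22/15 ≈ -1.4667)
E(H, A) = -22/15 - H
(-42 + 33) + 89*E(10, -9) = (-42 + 33) + 89*(-22/15 - 1*10) = -9 + 89*(-22/15 - 10) = -9 + 89*(-172/15) = -9 - 15308/15 = -15443/15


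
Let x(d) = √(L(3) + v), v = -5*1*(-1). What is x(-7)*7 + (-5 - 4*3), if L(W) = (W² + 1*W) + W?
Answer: -17 + 14*√5 ≈ 14.305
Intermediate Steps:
v = 5 (v = -5*(-1) = 5)
L(W) = W² + 2*W (L(W) = (W² + W) + W = (W + W²) + W = W² + 2*W)
x(d) = 2*√5 (x(d) = √(3*(2 + 3) + 5) = √(3*5 + 5) = √(15 + 5) = √20 = 2*√5)
x(-7)*7 + (-5 - 4*3) = (2*√5)*7 + (-5 - 4*3) = 14*√5 + (-5 - 12) = 14*√5 - 17 = -17 + 14*√5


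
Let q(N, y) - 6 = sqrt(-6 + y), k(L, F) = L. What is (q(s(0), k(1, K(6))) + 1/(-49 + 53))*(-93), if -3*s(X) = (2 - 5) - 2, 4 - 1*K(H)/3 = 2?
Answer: -2325/4 - 93*I*sqrt(5) ≈ -581.25 - 207.95*I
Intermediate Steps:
K(H) = 6 (K(H) = 12 - 3*2 = 12 - 6 = 6)
s(X) = 5/3 (s(X) = -((2 - 5) - 2)/3 = -(-3 - 2)/3 = -1/3*(-5) = 5/3)
q(N, y) = 6 + sqrt(-6 + y)
(q(s(0), k(1, K(6))) + 1/(-49 + 53))*(-93) = ((6 + sqrt(-6 + 1)) + 1/(-49 + 53))*(-93) = ((6 + sqrt(-5)) + 1/4)*(-93) = ((6 + I*sqrt(5)) + 1/4)*(-93) = (25/4 + I*sqrt(5))*(-93) = -2325/4 - 93*I*sqrt(5)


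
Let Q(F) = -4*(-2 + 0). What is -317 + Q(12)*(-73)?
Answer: -901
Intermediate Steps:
Q(F) = 8 (Q(F) = -4*(-2) = 8)
-317 + Q(12)*(-73) = -317 + 8*(-73) = -317 - 584 = -901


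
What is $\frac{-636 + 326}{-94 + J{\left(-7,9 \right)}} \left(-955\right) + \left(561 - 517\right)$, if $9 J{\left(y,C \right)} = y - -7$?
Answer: $- \frac{145957}{47} \approx -3105.5$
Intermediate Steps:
$J{\left(y,C \right)} = \frac{7}{9} + \frac{y}{9}$ ($J{\left(y,C \right)} = \frac{y - -7}{9} = \frac{y + 7}{9} = \frac{7 + y}{9} = \frac{7}{9} + \frac{y}{9}$)
$\frac{-636 + 326}{-94 + J{\left(-7,9 \right)}} \left(-955\right) + \left(561 - 517\right) = \frac{-636 + 326}{-94 + \left(\frac{7}{9} + \frac{1}{9} \left(-7\right)\right)} \left(-955\right) + \left(561 - 517\right) = - \frac{310}{-94 + \left(\frac{7}{9} - \frac{7}{9}\right)} \left(-955\right) + \left(561 - 517\right) = - \frac{310}{-94 + 0} \left(-955\right) + 44 = - \frac{310}{-94} \left(-955\right) + 44 = \left(-310\right) \left(- \frac{1}{94}\right) \left(-955\right) + 44 = \frac{155}{47} \left(-955\right) + 44 = - \frac{148025}{47} + 44 = - \frac{145957}{47}$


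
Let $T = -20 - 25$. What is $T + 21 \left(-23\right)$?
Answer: $-528$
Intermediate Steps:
$T = -45$ ($T = -20 - 25 = -45$)
$T + 21 \left(-23\right) = -45 + 21 \left(-23\right) = -45 - 483 = -528$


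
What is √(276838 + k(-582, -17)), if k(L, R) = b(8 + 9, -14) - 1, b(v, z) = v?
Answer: √276854 ≈ 526.17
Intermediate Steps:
k(L, R) = 16 (k(L, R) = (8 + 9) - 1 = 17 - 1 = 16)
√(276838 + k(-582, -17)) = √(276838 + 16) = √276854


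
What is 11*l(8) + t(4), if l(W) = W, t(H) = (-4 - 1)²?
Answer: 113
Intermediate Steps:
t(H) = 25 (t(H) = (-5)² = 25)
11*l(8) + t(4) = 11*8 + 25 = 88 + 25 = 113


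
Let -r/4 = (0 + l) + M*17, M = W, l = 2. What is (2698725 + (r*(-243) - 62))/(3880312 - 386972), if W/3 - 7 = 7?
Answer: 678923/698668 ≈ 0.97174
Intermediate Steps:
W = 42 (W = 21 + 3*7 = 21 + 21 = 42)
M = 42
r = -2864 (r = -4*((0 + 2) + 42*17) = -4*(2 + 714) = -4*716 = -2864)
(2698725 + (r*(-243) - 62))/(3880312 - 386972) = (2698725 + (-2864*(-243) - 62))/(3880312 - 386972) = (2698725 + (695952 - 62))/3493340 = (2698725 + 695890)*(1/3493340) = 3394615*(1/3493340) = 678923/698668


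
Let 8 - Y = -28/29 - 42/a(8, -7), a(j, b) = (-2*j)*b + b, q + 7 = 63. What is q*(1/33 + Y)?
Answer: 2517704/4785 ≈ 526.17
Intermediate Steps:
q = 56 (q = -7 + 63 = 56)
a(j, b) = b - 2*b*j (a(j, b) = -2*b*j + b = b - 2*b*j)
Y = 1358/145 (Y = 8 - (-28/29 - 42*(-1/(7*(1 - 2*8)))) = 8 - (-28*1/29 - 42*(-1/(7*(1 - 16)))) = 8 - (-28/29 - 42/((-7*(-15)))) = 8 - (-28/29 - 42/105) = 8 - (-28/29 - 42*1/105) = 8 - (-28/29 - 2/5) = 8 - 1*(-198/145) = 8 + 198/145 = 1358/145 ≈ 9.3655)
q*(1/33 + Y) = 56*(1/33 + 1358/145) = 56*(44959/4785) = 2517704/4785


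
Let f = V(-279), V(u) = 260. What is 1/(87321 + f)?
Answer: 1/87581 ≈ 1.1418e-5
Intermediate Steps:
f = 260
1/(87321 + f) = 1/(87321 + 260) = 1/87581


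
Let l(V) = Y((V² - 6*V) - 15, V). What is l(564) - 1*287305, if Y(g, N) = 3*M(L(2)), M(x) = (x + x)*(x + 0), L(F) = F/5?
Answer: -7182601/25 ≈ -2.8730e+5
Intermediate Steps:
L(F) = F/5 (L(F) = F*(⅕) = F/5)
M(x) = 2*x² (M(x) = (2*x)*x = 2*x²)
Y(g, N) = 24/25 (Y(g, N) = 3*(2*((⅕)*2)²) = 3*(2*(⅖)²) = 3*(2*(4/25)) = 3*(8/25) = 24/25)
l(V) = 24/25
l(564) - 1*287305 = 24/25 - 1*287305 = 24/25 - 287305 = -7182601/25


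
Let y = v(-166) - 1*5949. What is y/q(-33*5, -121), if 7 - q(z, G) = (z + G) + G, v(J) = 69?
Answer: -980/69 ≈ -14.203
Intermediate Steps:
y = -5880 (y = 69 - 1*5949 = 69 - 5949 = -5880)
q(z, G) = 7 - z - 2*G (q(z, G) = 7 - ((z + G) + G) = 7 - ((G + z) + G) = 7 - (z + 2*G) = 7 + (-z - 2*G) = 7 - z - 2*G)
y/q(-33*5, -121) = -5880/(7 - (-33)*5 - 2*(-121)) = -5880/(7 - 1*(-165) + 242) = -5880/(7 + 165 + 242) = -5880/414 = -5880*1/414 = -980/69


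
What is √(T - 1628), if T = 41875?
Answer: √40247 ≈ 200.62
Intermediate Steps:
√(T - 1628) = √(41875 - 1628) = √40247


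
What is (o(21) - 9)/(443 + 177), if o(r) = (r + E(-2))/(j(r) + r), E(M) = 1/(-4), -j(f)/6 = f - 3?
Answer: -643/43152 ≈ -0.014901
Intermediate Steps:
j(f) = 18 - 6*f (j(f) = -6*(f - 3) = -6*(-3 + f) = 18 - 6*f)
E(M) = -¼
o(r) = (-¼ + r)/(18 - 5*r) (o(r) = (r - ¼)/((18 - 6*r) + r) = (-¼ + r)/(18 - 5*r))
(o(21) - 9)/(443 + 177) = ((1 - 4*21)/(4*(-18 + 5*21)) - 9)/(443 + 177) = ((1 - 84)/(4*(-18 + 105)) - 9)/620 = ((¼)*(-83)/87 - 9)*(1/620) = ((¼)*(1/87)*(-83) - 9)*(1/620) = (-83/348 - 9)*(1/620) = -3215/348*1/620 = -643/43152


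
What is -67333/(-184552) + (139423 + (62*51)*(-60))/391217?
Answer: 17059402317/72199879784 ≈ 0.23628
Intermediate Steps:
-67333/(-184552) + (139423 + (62*51)*(-60))/391217 = -67333*(-1/184552) + (139423 + 3162*(-60))*(1/391217) = 67333/184552 + (139423 - 189720)*(1/391217) = 67333/184552 - 50297*1/391217 = 67333/184552 - 50297/391217 = 17059402317/72199879784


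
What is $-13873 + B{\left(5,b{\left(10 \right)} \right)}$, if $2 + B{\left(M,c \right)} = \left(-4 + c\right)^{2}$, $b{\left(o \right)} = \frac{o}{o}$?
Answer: $-13866$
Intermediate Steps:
$b{\left(o \right)} = 1$
$B{\left(M,c \right)} = -2 + \left(-4 + c\right)^{2}$
$-13873 + B{\left(5,b{\left(10 \right)} \right)} = -13873 - \left(2 - \left(-4 + 1\right)^{2}\right) = -13873 - \left(2 - \left(-3\right)^{2}\right) = -13873 + \left(-2 + 9\right) = -13873 + 7 = -13866$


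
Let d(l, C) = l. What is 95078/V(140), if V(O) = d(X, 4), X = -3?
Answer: -95078/3 ≈ -31693.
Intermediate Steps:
V(O) = -3
95078/V(140) = 95078/(-3) = 95078*(-⅓) = -95078/3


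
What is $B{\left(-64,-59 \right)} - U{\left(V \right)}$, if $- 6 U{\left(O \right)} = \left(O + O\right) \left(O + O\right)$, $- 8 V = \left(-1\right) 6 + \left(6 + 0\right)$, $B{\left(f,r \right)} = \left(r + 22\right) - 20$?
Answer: $-57$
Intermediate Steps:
$B{\left(f,r \right)} = 2 + r$ ($B{\left(f,r \right)} = \left(22 + r\right) - 20 = 2 + r$)
$V = 0$ ($V = - \frac{\left(-1\right) 6 + \left(6 + 0\right)}{8} = - \frac{-6 + 6}{8} = \left(- \frac{1}{8}\right) 0 = 0$)
$U{\left(O \right)} = - \frac{2 O^{2}}{3}$ ($U{\left(O \right)} = - \frac{\left(O + O\right) \left(O + O\right)}{6} = - \frac{2 O 2 O}{6} = - \frac{4 O^{2}}{6} = - \frac{2 O^{2}}{3}$)
$B{\left(-64,-59 \right)} - U{\left(V \right)} = \left(2 - 59\right) - - \frac{2 \cdot 0^{2}}{3} = -57 - \left(- \frac{2}{3}\right) 0 = -57 - 0 = -57 + 0 = -57$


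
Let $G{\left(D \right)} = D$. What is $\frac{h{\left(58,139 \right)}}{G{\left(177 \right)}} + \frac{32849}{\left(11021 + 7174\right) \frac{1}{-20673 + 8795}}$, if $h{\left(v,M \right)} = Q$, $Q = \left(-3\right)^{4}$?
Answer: $- \frac{23020153633}{1073505} \approx -21444.0$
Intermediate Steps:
$Q = 81$
$h{\left(v,M \right)} = 81$
$\frac{h{\left(58,139 \right)}}{G{\left(177 \right)}} + \frac{32849}{\left(11021 + 7174\right) \frac{1}{-20673 + 8795}} = \frac{81}{177} + \frac{32849}{\left(11021 + 7174\right) \frac{1}{-20673 + 8795}} = 81 \cdot \frac{1}{177} + \frac{32849}{18195 \frac{1}{-11878}} = \frac{27}{59} + \frac{32849}{18195 \left(- \frac{1}{11878}\right)} = \frac{27}{59} + \frac{32849}{- \frac{18195}{11878}} = \frac{27}{59} + 32849 \left(- \frac{11878}{18195}\right) = \frac{27}{59} - \frac{390180422}{18195} = - \frac{23020153633}{1073505}$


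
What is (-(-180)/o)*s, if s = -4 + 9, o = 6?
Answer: 150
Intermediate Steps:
s = 5
(-(-180)/o)*s = -(-180)/6*5 = -20*(-3/2)*5 = 30*5 = 150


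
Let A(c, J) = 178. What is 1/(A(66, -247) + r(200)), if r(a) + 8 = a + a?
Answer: 1/570 ≈ 0.0017544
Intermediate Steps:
r(a) = -8 + 2*a (r(a) = -8 + (a + a) = -8 + 2*a)
1/(A(66, -247) + r(200)) = 1/(178 + (-8 + 2*200)) = 1/(178 + (-8 + 400)) = 1/(178 + 392) = 1/570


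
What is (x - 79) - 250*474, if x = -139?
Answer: -118718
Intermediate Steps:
(x - 79) - 250*474 = (-139 - 79) - 250*474 = -218 - 118500 = -118718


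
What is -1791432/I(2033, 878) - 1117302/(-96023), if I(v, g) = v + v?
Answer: -83737862502/195214759 ≈ -428.95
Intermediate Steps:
I(v, g) = 2*v
-1791432/I(2033, 878) - 1117302/(-96023) = -1791432/(2*2033) - 1117302/(-96023) = -1791432/4066 - 1117302*(-1/96023) = -1791432*1/4066 + 1117302/96023 = -895716/2033 + 1117302/96023 = -83737862502/195214759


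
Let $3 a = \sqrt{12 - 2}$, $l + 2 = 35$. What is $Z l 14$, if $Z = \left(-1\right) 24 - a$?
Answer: $-11088 - 154 \sqrt{10} \approx -11575.0$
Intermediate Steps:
$l = 33$ ($l = -2 + 35 = 33$)
$a = \frac{\sqrt{10}}{3}$ ($a = \frac{\sqrt{12 - 2}}{3} = \frac{\sqrt{10}}{3} \approx 1.0541$)
$Z = -24 - \frac{\sqrt{10}}{3}$ ($Z = \left(-1\right) 24 - \frac{\sqrt{10}}{3} = -24 - \frac{\sqrt{10}}{3} \approx -25.054$)
$Z l 14 = \left(-24 - \frac{\sqrt{10}}{3}\right) 33 \cdot 14 = \left(-792 - 11 \sqrt{10}\right) 14 = -11088 - 154 \sqrt{10}$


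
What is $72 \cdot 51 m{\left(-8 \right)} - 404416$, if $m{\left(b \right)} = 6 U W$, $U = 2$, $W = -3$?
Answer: $-536608$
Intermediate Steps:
$m{\left(b \right)} = -36$ ($m{\left(b \right)} = 6 \cdot 2 \left(-3\right) = 12 \left(-3\right) = -36$)
$72 \cdot 51 m{\left(-8 \right)} - 404416 = 72 \cdot 51 \left(-36\right) - 404416 = 3672 \left(-36\right) - 404416 = -132192 - 404416 = -536608$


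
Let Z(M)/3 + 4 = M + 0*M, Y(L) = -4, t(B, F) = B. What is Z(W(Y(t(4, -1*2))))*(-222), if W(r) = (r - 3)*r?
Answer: -15984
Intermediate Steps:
W(r) = r*(-3 + r) (W(r) = (-3 + r)*r = r*(-3 + r))
Z(M) = -12 + 3*M (Z(M) = -12 + 3*(M + 0*M) = -12 + 3*(M + 0) = -12 + 3*M)
Z(W(Y(t(4, -1*2))))*(-222) = (-12 + 3*(-4*(-3 - 4)))*(-222) = (-12 + 3*(-4*(-7)))*(-222) = (-12 + 3*28)*(-222) = (-12 + 84)*(-222) = 72*(-222) = -15984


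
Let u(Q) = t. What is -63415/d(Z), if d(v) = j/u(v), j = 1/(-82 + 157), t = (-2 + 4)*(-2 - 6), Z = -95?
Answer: 76098000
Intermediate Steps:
t = -16 (t = 2*(-8) = -16)
u(Q) = -16
j = 1/75 ≈ 0.013333
d(v) = -1/1200 (d(v) = (1/75)/(-16) = (1/75)*(-1/16) = -1/1200)
-63415/d(Z) = -63415/(-1/1200) = -63415*(-1200) = 76098000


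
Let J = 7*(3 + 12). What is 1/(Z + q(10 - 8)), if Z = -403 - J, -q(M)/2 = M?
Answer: -1/512 ≈ -0.0019531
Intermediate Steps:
J = 105 (J = 7*15 = 105)
q(M) = -2*M
Z = -508 (Z = -403 - 1*105 = -403 - 105 = -508)
1/(Z + q(10 - 8)) = 1/(-508 - 2*(10 - 8)) = 1/(-508 - 2*2) = 1/(-508 - 4) = 1/(-512) = -1/512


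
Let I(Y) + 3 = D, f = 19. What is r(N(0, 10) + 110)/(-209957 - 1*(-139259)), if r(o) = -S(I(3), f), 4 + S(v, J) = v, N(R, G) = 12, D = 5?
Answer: -1/35349 ≈ -2.8289e-5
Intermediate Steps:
I(Y) = 2 (I(Y) = -3 + 5 = 2)
S(v, J) = -4 + v
r(o) = 2 (r(o) = -(-4 + 2) = -1*(-2) = 2)
r(N(0, 10) + 110)/(-209957 - 1*(-139259)) = 2/(-209957 - 1*(-139259)) = 2/(-209957 + 139259) = 2/(-70698) = 2*(-1/70698) = -1/35349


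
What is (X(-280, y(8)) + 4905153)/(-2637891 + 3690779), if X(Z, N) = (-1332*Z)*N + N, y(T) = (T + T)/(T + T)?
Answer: 2639057/526444 ≈ 5.0130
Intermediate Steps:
y(T) = 1 (y(T) = (2*T)/((2*T)) = (2*T)*(1/(2*T)) = 1)
X(Z, N) = N - 1332*N*Z (X(Z, N) = -1332*N*Z + N = N - 1332*N*Z)
(X(-280, y(8)) + 4905153)/(-2637891 + 3690779) = (1*(1 - 1332*(-280)) + 4905153)/(-2637891 + 3690779) = (1*(1 + 372960) + 4905153)/1052888 = (1*372961 + 4905153)*(1/1052888) = (372961 + 4905153)*(1/1052888) = 5278114*(1/1052888) = 2639057/526444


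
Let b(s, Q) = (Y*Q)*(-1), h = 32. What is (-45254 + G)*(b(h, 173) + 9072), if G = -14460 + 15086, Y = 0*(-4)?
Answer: -404865216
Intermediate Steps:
Y = 0
G = 626
b(s, Q) = 0 (b(s, Q) = (0*Q)*(-1) = 0*(-1) = 0)
(-45254 + G)*(b(h, 173) + 9072) = (-45254 + 626)*(0 + 9072) = -44628*9072 = -404865216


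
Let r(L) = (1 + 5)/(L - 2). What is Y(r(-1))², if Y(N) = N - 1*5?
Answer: 49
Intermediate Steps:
r(L) = 6/(-2 + L)
Y(N) = -5 + N (Y(N) = N - 5 = -5 + N)
Y(r(-1))² = (-5 + 6/(-2 - 1))² = (-5 + 6/(-3))² = (-5 + 6*(-⅓))² = (-5 - 2)² = (-7)² = 49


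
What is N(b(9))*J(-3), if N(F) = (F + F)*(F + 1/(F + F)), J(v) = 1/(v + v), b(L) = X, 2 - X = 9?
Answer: -33/2 ≈ -16.500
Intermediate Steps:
X = -7 (X = 2 - 1*9 = 2 - 9 = -7)
b(L) = -7
J(v) = 1/(2*v)
N(F) = 2*F*(F + 1/(2*F)) (N(F) = (2*F)*(F + 1/(2*F)) = 2*F*(F + 1/(2*F)))
N(b(9))*J(-3) = (1 + 2*(-7)**2)*((1/2)/(-3)) = (1 + 2*49)*((1/2)*(-1/3)) = (1 + 98)*(-1/6) = 99*(-1/6) = -33/2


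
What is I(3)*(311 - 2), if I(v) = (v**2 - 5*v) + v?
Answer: -927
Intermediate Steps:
I(v) = v**2 - 4*v
I(3)*(311 - 2) = (3*(-4 + 3))*(311 - 2) = (3*(-1))*309 = -3*309 = -927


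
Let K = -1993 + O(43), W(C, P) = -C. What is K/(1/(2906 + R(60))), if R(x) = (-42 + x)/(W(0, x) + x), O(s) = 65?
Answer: -28016732/5 ≈ -5.6033e+6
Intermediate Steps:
R(x) = (-42 + x)/x (R(x) = (-42 + x)/(-1*0 + x) = (-42 + x)/(0 + x) = (-42 + x)/x)
K = -1928 (K = -1993 + 65 = -1928)
K/(1/(2906 + R(60))) = -1928/(1/(2906 + (-42 + 60)/60)) = -1928/(1/(2906 + (1/60)*18)) = -1928/(1/(2906 + 3/10)) = -1928/(1/(29063/10)) = -1928/10/29063 = -1928*29063/10 = -28016732/5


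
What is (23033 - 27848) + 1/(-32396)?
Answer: -155986741/32396 ≈ -4815.0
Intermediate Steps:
(23033 - 27848) + 1/(-32396) = -4815 - 1/32396 = -155986741/32396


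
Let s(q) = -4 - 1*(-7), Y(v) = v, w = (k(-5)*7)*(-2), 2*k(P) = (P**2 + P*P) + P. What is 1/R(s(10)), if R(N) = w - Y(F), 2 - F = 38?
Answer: -1/279 ≈ -0.0035842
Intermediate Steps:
k(P) = P**2 + P/2 (k(P) = ((P**2 + P*P) + P)/2 = ((P**2 + P**2) + P)/2 = (2*P**2 + P)/2 = (P + 2*P**2)/2 = P**2 + P/2)
F = -36 (F = 2 - 1*38 = 2 - 38 = -36)
w = -315 (w = (-5*(1/2 - 5)*7)*(-2) = (-5*(-9/2)*7)*(-2) = ((45/2)*7)*(-2) = (315/2)*(-2) = -315)
s(q) = 3 (s(q) = -4 + 7 = 3)
R(N) = -279 (R(N) = -315 - 1*(-36) = -315 + 36 = -279)
1/R(s(10)) = 1/(-279) = -1/279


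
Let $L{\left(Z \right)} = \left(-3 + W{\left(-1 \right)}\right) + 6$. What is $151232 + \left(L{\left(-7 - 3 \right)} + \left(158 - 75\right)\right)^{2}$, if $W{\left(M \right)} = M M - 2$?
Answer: $158457$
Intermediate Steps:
$W{\left(M \right)} = -2 + M^{2}$ ($W{\left(M \right)} = M^{2} - 2 = -2 + M^{2}$)
$L{\left(Z \right)} = 2$ ($L{\left(Z \right)} = \left(-3 - \left(2 - \left(-1\right)^{2}\right)\right) + 6 = \left(-3 + \left(-2 + 1\right)\right) + 6 = \left(-3 - 1\right) + 6 = -4 + 6 = 2$)
$151232 + \left(L{\left(-7 - 3 \right)} + \left(158 - 75\right)\right)^{2} = 151232 + \left(2 + \left(158 - 75\right)\right)^{2} = 151232 + \left(2 + 83\right)^{2} = 151232 + 85^{2} = 151232 + 7225 = 158457$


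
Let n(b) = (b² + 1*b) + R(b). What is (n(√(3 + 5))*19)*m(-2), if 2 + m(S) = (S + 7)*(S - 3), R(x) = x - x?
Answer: -4104 - 1026*√2 ≈ -5555.0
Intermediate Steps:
R(x) = 0
n(b) = b + b² (n(b) = (b² + 1*b) + 0 = (b² + b) + 0 = (b + b²) + 0 = b + b²)
m(S) = -2 + (-3 + S)*(7 + S) (m(S) = -2 + (S + 7)*(S - 3) = -2 + (7 + S)*(-3 + S) = -2 + (-3 + S)*(7 + S))
(n(√(3 + 5))*19)*m(-2) = ((√(3 + 5)*(1 + √(3 + 5)))*19)*(-23 + (-2)² + 4*(-2)) = ((√8*(1 + √8))*19)*(-23 + 4 - 8) = (((2*√2)*(1 + 2*√2))*19)*(-27) = ((2*√2*(1 + 2*√2))*19)*(-27) = (38*√2*(1 + 2*√2))*(-27) = -1026*√2*(1 + 2*√2)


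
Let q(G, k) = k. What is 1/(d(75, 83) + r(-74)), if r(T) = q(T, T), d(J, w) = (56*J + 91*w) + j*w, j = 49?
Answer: 1/15746 ≈ 6.3508e-5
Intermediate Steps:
d(J, w) = 56*J + 140*w (d(J, w) = (56*J + 91*w) + 49*w = 56*J + 140*w)
r(T) = T
1/(d(75, 83) + r(-74)) = 1/((56*75 + 140*83) - 74) = 1/((4200 + 11620) - 74) = 1/(15820 - 74) = 1/15746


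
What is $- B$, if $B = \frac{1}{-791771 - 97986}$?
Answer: $\frac{1}{889757} \approx 1.1239 \cdot 10^{-6}$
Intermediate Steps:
$B = - \frac{1}{889757}$ ($B = \frac{1}{-889757} = - \frac{1}{889757} \approx -1.1239 \cdot 10^{-6}$)
$- B = \left(-1\right) \left(- \frac{1}{889757}\right) = \frac{1}{889757}$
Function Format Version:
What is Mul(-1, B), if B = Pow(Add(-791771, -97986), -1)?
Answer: Rational(1, 889757) ≈ 1.1239e-6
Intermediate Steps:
B = Rational(-1, 889757) (B = Pow(-889757, -1) = Rational(-1, 889757) ≈ -1.1239e-6)
Mul(-1, B) = Mul(-1, Rational(-1, 889757)) = Rational(1, 889757)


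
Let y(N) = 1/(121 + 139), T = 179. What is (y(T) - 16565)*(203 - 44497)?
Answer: 95384892153/130 ≈ 7.3373e+8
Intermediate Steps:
y(N) = 1/260
(y(T) - 16565)*(203 - 44497) = (1/260 - 16565)*(203 - 44497) = -4306899/260*(-44294) = 95384892153/130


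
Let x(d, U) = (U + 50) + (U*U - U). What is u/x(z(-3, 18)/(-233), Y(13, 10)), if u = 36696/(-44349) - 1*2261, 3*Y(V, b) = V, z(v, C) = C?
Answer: -300929355/9150677 ≈ -32.886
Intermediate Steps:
Y(V, b) = V/3
x(d, U) = 50 + U² (x(d, U) = (50 + U) + (U² - U) = 50 + U²)
u = -33436595/14783 (u = 36696*(-1/44349) - 2261 = -12232/14783 - 2261 = -33436595/14783 ≈ -2261.8)
u/x(z(-3, 18)/(-233), Y(13, 10)) = -33436595/(14783*(50 + ((⅓)*13)²)) = -33436595/(14783*(50 + (13/3)²)) = -33436595/(14783*(50 + 169/9)) = -33436595/(14783*619/9) = -33436595/14783*9/619 = -300929355/9150677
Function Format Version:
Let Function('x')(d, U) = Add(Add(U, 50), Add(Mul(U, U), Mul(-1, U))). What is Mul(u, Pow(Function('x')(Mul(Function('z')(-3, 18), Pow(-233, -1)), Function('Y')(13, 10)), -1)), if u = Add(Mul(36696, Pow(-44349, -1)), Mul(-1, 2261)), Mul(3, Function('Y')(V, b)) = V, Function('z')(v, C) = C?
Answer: Rational(-300929355, 9150677) ≈ -32.886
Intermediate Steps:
Function('Y')(V, b) = Mul(Rational(1, 3), V)
Function('x')(d, U) = Add(50, Pow(U, 2)) (Function('x')(d, U) = Add(Add(50, U), Add(Pow(U, 2), Mul(-1, U))) = Add(50, Pow(U, 2)))
u = Rational(-33436595, 14783) (u = Add(Mul(36696, Rational(-1, 44349)), -2261) = Add(Rational(-12232, 14783), -2261) = Rational(-33436595, 14783) ≈ -2261.8)
Mul(u, Pow(Function('x')(Mul(Function('z')(-3, 18), Pow(-233, -1)), Function('Y')(13, 10)), -1)) = Mul(Rational(-33436595, 14783), Pow(Add(50, Pow(Mul(Rational(1, 3), 13), 2)), -1)) = Mul(Rational(-33436595, 14783), Pow(Add(50, Pow(Rational(13, 3), 2)), -1)) = Mul(Rational(-33436595, 14783), Pow(Add(50, Rational(169, 9)), -1)) = Mul(Rational(-33436595, 14783), Pow(Rational(619, 9), -1)) = Mul(Rational(-33436595, 14783), Rational(9, 619)) = Rational(-300929355, 9150677)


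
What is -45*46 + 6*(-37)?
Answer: -2292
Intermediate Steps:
-45*46 + 6*(-37) = -2070 - 222 = -2292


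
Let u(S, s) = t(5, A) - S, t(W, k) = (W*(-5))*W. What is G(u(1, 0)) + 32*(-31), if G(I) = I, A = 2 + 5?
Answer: -1118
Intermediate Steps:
A = 7
t(W, k) = -5*W**2 (t(W, k) = (-5*W)*W = -5*W**2)
u(S, s) = -125 - S (u(S, s) = -5*5**2 - S = -5*25 - S = -125 - S)
G(u(1, 0)) + 32*(-31) = (-125 - 1*1) + 32*(-31) = (-125 - 1) - 992 = -126 - 992 = -1118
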